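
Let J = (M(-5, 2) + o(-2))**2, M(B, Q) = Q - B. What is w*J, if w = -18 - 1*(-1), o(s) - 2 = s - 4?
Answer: -153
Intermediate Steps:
o(s) = -2 + s (o(s) = 2 + (s - 4) = 2 + (-4 + s) = -2 + s)
w = -17 (w = -18 + 1 = -17)
J = 9 (J = ((2 - 1*(-5)) + (-2 - 2))**2 = ((2 + 5) - 4)**2 = (7 - 4)**2 = 3**2 = 9)
w*J = -17*9 = -153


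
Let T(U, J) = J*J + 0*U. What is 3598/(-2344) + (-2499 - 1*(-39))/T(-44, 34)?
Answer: -1240691/338708 ≈ -3.6630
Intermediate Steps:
T(U, J) = J² (T(U, J) = J² + 0 = J²)
3598/(-2344) + (-2499 - 1*(-39))/T(-44, 34) = 3598/(-2344) + (-2499 - 1*(-39))/(34²) = 3598*(-1/2344) + (-2499 + 39)/1156 = -1799/1172 - 2460*1/1156 = -1799/1172 - 615/289 = -1240691/338708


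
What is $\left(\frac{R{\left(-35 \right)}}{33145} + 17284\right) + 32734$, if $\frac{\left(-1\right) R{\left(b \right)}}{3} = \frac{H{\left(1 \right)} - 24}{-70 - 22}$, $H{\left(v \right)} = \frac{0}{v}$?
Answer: $\frac{38130472012}{762335} \approx 50018.0$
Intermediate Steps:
$H{\left(v \right)} = 0$
$R{\left(b \right)} = - \frac{18}{23}$ ($R{\left(b \right)} = - 3 \frac{0 - 24}{-70 - 22} = - 3 \left(- \frac{24}{-92}\right) = - 3 \left(\left(-24\right) \left(- \frac{1}{92}\right)\right) = \left(-3\right) \frac{6}{23} = - \frac{18}{23}$)
$\left(\frac{R{\left(-35 \right)}}{33145} + 17284\right) + 32734 = \left(- \frac{18}{23 \cdot 33145} + 17284\right) + 32734 = \left(\left(- \frac{18}{23}\right) \frac{1}{33145} + 17284\right) + 32734 = \left(- \frac{18}{762335} + 17284\right) + 32734 = \frac{13176198122}{762335} + 32734 = \frac{38130472012}{762335}$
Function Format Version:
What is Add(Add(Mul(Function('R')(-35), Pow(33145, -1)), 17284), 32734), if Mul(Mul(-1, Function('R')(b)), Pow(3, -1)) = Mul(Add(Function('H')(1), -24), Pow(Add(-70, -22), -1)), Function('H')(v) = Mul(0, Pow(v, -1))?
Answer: Rational(38130472012, 762335) ≈ 50018.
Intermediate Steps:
Function('H')(v) = 0
Function('R')(b) = Rational(-18, 23) (Function('R')(b) = Mul(-3, Mul(Add(0, -24), Pow(Add(-70, -22), -1))) = Mul(-3, Mul(-24, Pow(-92, -1))) = Mul(-3, Mul(-24, Rational(-1, 92))) = Mul(-3, Rational(6, 23)) = Rational(-18, 23))
Add(Add(Mul(Function('R')(-35), Pow(33145, -1)), 17284), 32734) = Add(Add(Mul(Rational(-18, 23), Pow(33145, -1)), 17284), 32734) = Add(Add(Mul(Rational(-18, 23), Rational(1, 33145)), 17284), 32734) = Add(Add(Rational(-18, 762335), 17284), 32734) = Add(Rational(13176198122, 762335), 32734) = Rational(38130472012, 762335)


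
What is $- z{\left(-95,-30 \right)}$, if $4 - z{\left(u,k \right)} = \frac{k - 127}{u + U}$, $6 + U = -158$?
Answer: $- \frac{879}{259} \approx -3.3938$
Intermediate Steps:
$U = -164$ ($U = -6 - 158 = -164$)
$z{\left(u,k \right)} = 4 - \frac{-127 + k}{-164 + u}$ ($z{\left(u,k \right)} = 4 - \frac{k - 127}{u - 164} = 4 - \frac{-127 + k}{-164 + u}$)
$- z{\left(-95,-30 \right)} = - \frac{-529 - -30 + 4 \left(-95\right)}{-164 - 95} = - \frac{-529 + 30 - 380}{-259} = - \frac{\left(-1\right) \left(-879\right)}{259} = \left(-1\right) \frac{879}{259} = - \frac{879}{259}$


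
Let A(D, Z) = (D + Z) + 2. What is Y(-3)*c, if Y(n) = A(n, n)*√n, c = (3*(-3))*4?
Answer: 144*I*√3 ≈ 249.42*I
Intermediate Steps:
c = -36 (c = -9*4 = -36)
A(D, Z) = 2 + D + Z
Y(n) = √n*(2 + 2*n) (Y(n) = (2 + n + n)*√n = (2 + 2*n)*√n = √n*(2 + 2*n))
Y(-3)*c = (2*√(-3)*(1 - 3))*(-36) = (2*(I*√3)*(-2))*(-36) = -4*I*√3*(-36) = 144*I*√3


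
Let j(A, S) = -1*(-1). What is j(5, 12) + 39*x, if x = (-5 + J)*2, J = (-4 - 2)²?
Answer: 2419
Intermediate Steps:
J = 36 (J = (-6)² = 36)
j(A, S) = 1
x = 62 (x = (-5 + 36)*2 = 31*2 = 62)
j(5, 12) + 39*x = 1 + 39*62 = 1 + 2418 = 2419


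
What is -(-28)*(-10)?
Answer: -280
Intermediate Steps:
-(-28)*(-10) = -7*(-4)*(-10) = 28*(-10) = -280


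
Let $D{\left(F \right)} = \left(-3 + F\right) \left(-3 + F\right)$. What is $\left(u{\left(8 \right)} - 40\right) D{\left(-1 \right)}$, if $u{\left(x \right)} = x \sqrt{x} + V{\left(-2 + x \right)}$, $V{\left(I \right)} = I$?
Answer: $-544 + 256 \sqrt{2} \approx -181.96$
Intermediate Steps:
$D{\left(F \right)} = \left(-3 + F\right)^{2}$
$u{\left(x \right)} = -2 + x + x^{\frac{3}{2}}$ ($u{\left(x \right)} = x \sqrt{x} + \left(-2 + x\right) = x^{\frac{3}{2}} + \left(-2 + x\right) = -2 + x + x^{\frac{3}{2}}$)
$\left(u{\left(8 \right)} - 40\right) D{\left(-1 \right)} = \left(\left(-2 + 8 + 8^{\frac{3}{2}}\right) - 40\right) \left(-3 - 1\right)^{2} = \left(\left(-2 + 8 + 16 \sqrt{2}\right) - 40\right) \left(-4\right)^{2} = \left(\left(6 + 16 \sqrt{2}\right) - 40\right) 16 = \left(-34 + 16 \sqrt{2}\right) 16 = -544 + 256 \sqrt{2}$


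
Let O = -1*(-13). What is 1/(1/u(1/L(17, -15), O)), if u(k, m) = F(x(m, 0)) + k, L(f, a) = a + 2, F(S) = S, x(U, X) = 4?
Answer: 51/13 ≈ 3.9231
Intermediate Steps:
L(f, a) = 2 + a
O = 13
u(k, m) = 4 + k
1/(1/u(1/L(17, -15), O)) = 1/(1/(4 + 1/(2 - 15))) = 1/(1/(4 + 1/(-13))) = 1/(1/(4 - 1/13)) = 1/(1/(51/13)) = 1/(13/51) = 51/13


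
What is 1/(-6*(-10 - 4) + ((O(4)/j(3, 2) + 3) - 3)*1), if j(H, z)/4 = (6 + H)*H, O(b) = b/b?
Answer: 108/9073 ≈ 0.011903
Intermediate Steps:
O(b) = 1
j(H, z) = 4*H*(6 + H) (j(H, z) = 4*((6 + H)*H) = 4*(H*(6 + H)) = 4*H*(6 + H))
1/(-6*(-10 - 4) + ((O(4)/j(3, 2) + 3) - 3)*1) = 1/(-6*(-10 - 4) + ((1/(4*3*(6 + 3)) + 3) - 3)*1) = 1/(-6*(-14) + ((1/(4*3*9) + 3) - 3)*1) = 1/(84 + ((1/108 + 3) - 3)*1) = 1/(84 + (325/108 - 3)*1) = 1/(84 + (1/108)*1) = 1/(84 + 1/108) = 1/(9073/108) = 108/9073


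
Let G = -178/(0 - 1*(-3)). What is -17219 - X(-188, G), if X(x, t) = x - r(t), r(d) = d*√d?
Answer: -17031 - 178*I*√534/9 ≈ -17031.0 - 457.03*I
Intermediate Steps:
G = -178/3 (G = -178/(0 + 3) = -178/3 ≈ -59.333)
r(d) = d^(3/2)
X(x, t) = x - t^(3/2)
-17219 - X(-188, G) = -17219 - (-188 - (-178/3)^(3/2)) = -17219 - (-188 - (-178)*I*√534/9) = -17219 - (-188 + 178*I*√534/9) = -17219 + (188 - 178*I*√534/9) = -17031 - 178*I*√534/9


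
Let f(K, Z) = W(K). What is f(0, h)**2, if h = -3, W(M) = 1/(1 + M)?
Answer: 1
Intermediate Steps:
f(K, Z) = 1/(1 + K)
f(0, h)**2 = (1/(1 + 0))**2 = (1/1)**2 = 1**2 = 1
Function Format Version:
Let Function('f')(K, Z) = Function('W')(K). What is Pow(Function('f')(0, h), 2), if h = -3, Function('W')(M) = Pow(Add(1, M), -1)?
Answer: 1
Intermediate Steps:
Function('f')(K, Z) = Pow(Add(1, K), -1)
Pow(Function('f')(0, h), 2) = Pow(Pow(Add(1, 0), -1), 2) = Pow(Pow(1, -1), 2) = Pow(1, 2) = 1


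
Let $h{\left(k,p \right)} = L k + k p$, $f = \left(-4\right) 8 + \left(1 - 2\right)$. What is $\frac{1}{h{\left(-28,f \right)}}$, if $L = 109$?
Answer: $- \frac{1}{2128} \approx -0.00046992$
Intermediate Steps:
$f = -33$ ($f = -32 - 1 = -33$)
$h{\left(k,p \right)} = 109 k + k p$
$\frac{1}{h{\left(-28,f \right)}} = \frac{1}{\left(-28\right) \left(109 - 33\right)} = \frac{1}{\left(-28\right) 76} = \frac{1}{-2128} = - \frac{1}{2128}$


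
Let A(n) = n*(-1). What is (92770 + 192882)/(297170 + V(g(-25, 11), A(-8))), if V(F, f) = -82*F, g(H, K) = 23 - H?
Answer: 142826/146617 ≈ 0.97414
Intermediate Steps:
A(n) = -n
(92770 + 192882)/(297170 + V(g(-25, 11), A(-8))) = (92770 + 192882)/(297170 - 82*(23 - 1*(-25))) = 285652/(297170 - 82*(23 + 25)) = 285652/(297170 - 82*48) = 285652/(297170 - 3936) = 285652/293234 = 285652*(1/293234) = 142826/146617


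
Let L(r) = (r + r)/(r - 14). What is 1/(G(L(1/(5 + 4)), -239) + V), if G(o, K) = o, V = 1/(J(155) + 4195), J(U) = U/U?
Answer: -524500/8267 ≈ -63.445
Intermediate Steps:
J(U) = 1
L(r) = 2*r/(-14 + r) (L(r) = (2*r)/(-14 + r) = 2*r/(-14 + r))
V = 1/4196 (V = 1/(1 + 4195) = 1/4196 ≈ 0.00023832)
1/(G(L(1/(5 + 4)), -239) + V) = 1/(2/((5 + 4)*(-14 + 1/(5 + 4))) + 1/4196) = 1/(2/(9*(-14 + 1/9)) + 1/4196) = 1/(2*(1/9)/(-14 + 1/9) + 1/4196) = 1/(2*(1/9)/(-125/9) + 1/4196) = 1/(2*(1/9)*(-9/125) + 1/4196) = 1/(-2/125 + 1/4196) = 1/(-8267/524500) = -524500/8267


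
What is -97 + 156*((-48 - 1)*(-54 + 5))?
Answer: 374459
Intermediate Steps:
-97 + 156*((-48 - 1)*(-54 + 5)) = -97 + 156*(-49*(-49)) = -97 + 156*2401 = -97 + 374556 = 374459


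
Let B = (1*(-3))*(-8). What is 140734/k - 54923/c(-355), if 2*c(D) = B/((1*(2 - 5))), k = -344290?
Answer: 9454438367/688580 ≈ 13730.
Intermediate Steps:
B = 24 (B = -3*(-8) = 24)
c(D) = -4 (c(D) = (24/((1*(2 - 5))))/2 = (24/((1*(-3))))/2 = (24/(-3))/2 = (24*(-⅓))/2 = (½)*(-8) = -4)
140734/k - 54923/c(-355) = 140734/(-344290) - 54923/(-4) = 140734*(-1/344290) - 54923*(-¼) = -70367/172145 + 54923/4 = 9454438367/688580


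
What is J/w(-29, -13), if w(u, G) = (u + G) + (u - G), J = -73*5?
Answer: 365/58 ≈ 6.2931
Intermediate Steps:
J = -365
w(u, G) = 2*u (w(u, G) = (G + u) + (u - G) = 2*u)
J/w(-29, -13) = -365/(2*(-29)) = -365/(-58) = -365*(-1/58) = 365/58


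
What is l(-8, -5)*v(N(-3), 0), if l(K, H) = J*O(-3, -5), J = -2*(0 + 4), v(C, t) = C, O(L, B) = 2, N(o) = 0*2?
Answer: 0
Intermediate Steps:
N(o) = 0
J = -8 (J = -2*4 = -8)
l(K, H) = -16 (l(K, H) = -8*2 = -16)
l(-8, -5)*v(N(-3), 0) = -16*0 = 0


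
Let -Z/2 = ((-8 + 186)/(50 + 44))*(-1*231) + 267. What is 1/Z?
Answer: 47/16020 ≈ 0.0029338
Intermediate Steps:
Z = 16020/47 (Z = -2*(((-8 + 186)/(50 + 44))*(-1*231) + 267) = -2*((178/94)*(-231) + 267) = -2*((178*(1/94))*(-231) + 267) = -2*((89/47)*(-231) + 267) = -2*(-20559/47 + 267) = -2*(-8010/47) = 16020/47 ≈ 340.85)
1/Z = 1/(16020/47) = 47/16020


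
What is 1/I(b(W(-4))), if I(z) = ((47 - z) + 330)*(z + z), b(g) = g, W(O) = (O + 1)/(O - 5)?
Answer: 9/2260 ≈ 0.0039823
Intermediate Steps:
W(O) = (1 + O)/(-5 + O)
I(z) = 2*z*(377 - z) (I(z) = (377 - z)*(2*z) = 2*z*(377 - z))
1/I(b(W(-4))) = 1/(2*((1 - 4)/(-5 - 4))*(377 - (1 - 4)/(-5 - 4))) = 1/(2*(-3/(-9))*(377 - (-3)/(-9))) = 1/(2*(-⅑*(-3))*(377 - (-1)*(-3)/9)) = 1/(2*(⅓)*(377 - 1*⅓)) = 1/(2*(⅓)*(377 - ⅓)) = 1/(2*(⅓)*(1130/3)) = 1/(2260/9) = 9/2260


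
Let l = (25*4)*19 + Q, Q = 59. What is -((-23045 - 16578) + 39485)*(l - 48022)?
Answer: -6356694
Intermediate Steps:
l = 1959 (l = (25*4)*19 + 59 = 100*19 + 59 = 1900 + 59 = 1959)
-((-23045 - 16578) + 39485)*(l - 48022) = -((-23045 - 16578) + 39485)*(1959 - 48022) = -(-39623 + 39485)*(-46063) = -(-138)*(-46063) = -1*6356694 = -6356694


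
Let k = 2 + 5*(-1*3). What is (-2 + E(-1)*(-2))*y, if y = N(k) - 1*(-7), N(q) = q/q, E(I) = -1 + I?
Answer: 16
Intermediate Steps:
k = -13 (k = 2 + 5*(-3) = 2 - 15 = -13)
N(q) = 1
y = 8 (y = 1 - 1*(-7) = 1 + 7 = 8)
(-2 + E(-1)*(-2))*y = (-2 + (-1 - 1)*(-2))*8 = (-2 - 2*(-2))*8 = (-2 + 4)*8 = 2*8 = 16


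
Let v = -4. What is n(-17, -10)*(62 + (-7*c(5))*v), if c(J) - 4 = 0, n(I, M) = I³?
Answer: -854862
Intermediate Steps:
c(J) = 4 (c(J) = 4 + 0 = 4)
n(-17, -10)*(62 + (-7*c(5))*v) = (-17)³*(62 - 7*4*(-4)) = -4913*(62 - 28*(-4)) = -4913*(62 + 112) = -4913*174 = -854862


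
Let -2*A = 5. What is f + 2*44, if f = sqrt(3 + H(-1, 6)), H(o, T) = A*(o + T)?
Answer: 88 + I*sqrt(38)/2 ≈ 88.0 + 3.0822*I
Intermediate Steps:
A = -5/2 (A = -1/2*5 = -5/2 ≈ -2.5000)
H(o, T) = -5*T/2 - 5*o/2 (H(o, T) = -5*(o + T)/2 = -5*(T + o)/2 = -5*T/2 - 5*o/2)
f = I*sqrt(38)/2 (f = sqrt(3 + (-5/2*6 - 5/2*(-1))) = sqrt(3 + (-15 + 5/2)) = sqrt(3 - 25/2) = sqrt(-19/2) = I*sqrt(38)/2 ≈ 3.0822*I)
f + 2*44 = I*sqrt(38)/2 + 2*44 = I*sqrt(38)/2 + 88 = 88 + I*sqrt(38)/2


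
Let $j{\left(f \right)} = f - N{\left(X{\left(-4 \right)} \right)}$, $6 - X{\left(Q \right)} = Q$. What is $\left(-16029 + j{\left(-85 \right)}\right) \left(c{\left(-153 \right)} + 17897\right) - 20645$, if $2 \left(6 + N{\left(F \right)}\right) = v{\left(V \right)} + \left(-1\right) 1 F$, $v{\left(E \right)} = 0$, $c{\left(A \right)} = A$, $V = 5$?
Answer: $-285752277$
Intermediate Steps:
$X{\left(Q \right)} = 6 - Q$
$N{\left(F \right)} = -6 - \frac{F}{2}$ ($N{\left(F \right)} = -6 + \frac{0 + \left(-1\right) 1 F}{2} = -6 + \frac{0 - F}{2} = -6 + \frac{\left(-1\right) F}{2} = -6 - \frac{F}{2}$)
$j{\left(f \right)} = 11 + f$ ($j{\left(f \right)} = f - \left(-6 - \frac{6 - -4}{2}\right) = f - \left(-6 - \frac{6 + 4}{2}\right) = f - \left(-6 - 5\right) = f - -11 = f + 11 = 11 + f$)
$\left(-16029 + j{\left(-85 \right)}\right) \left(c{\left(-153 \right)} + 17897\right) - 20645 = \left(-16029 + \left(11 - 85\right)\right) \left(-153 + 17897\right) - 20645 = \left(-16029 - 74\right) 17744 - 20645 = \left(-16103\right) 17744 - 20645 = -285731632 - 20645 = -285752277$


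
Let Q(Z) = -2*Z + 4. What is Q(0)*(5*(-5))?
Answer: -100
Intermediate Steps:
Q(Z) = 4 - 2*Z
Q(0)*(5*(-5)) = (4 - 2*0)*(5*(-5)) = (4 + 0)*(-25) = 4*(-25) = -100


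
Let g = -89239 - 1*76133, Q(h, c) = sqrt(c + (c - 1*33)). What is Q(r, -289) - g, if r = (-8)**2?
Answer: 165372 + I*sqrt(611) ≈ 1.6537e+5 + 24.718*I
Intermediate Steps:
r = 64
Q(h, c) = sqrt(-33 + 2*c) (Q(h, c) = sqrt(c + (c - 33)) = sqrt(c + (-33 + c)) = sqrt(-33 + 2*c))
g = -165372 (g = -89239 - 76133 = -165372)
Q(r, -289) - g = sqrt(-33 + 2*(-289)) - 1*(-165372) = sqrt(-33 - 578) + 165372 = sqrt(-611) + 165372 = I*sqrt(611) + 165372 = 165372 + I*sqrt(611)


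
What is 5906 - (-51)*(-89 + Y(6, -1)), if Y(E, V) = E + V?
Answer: 1622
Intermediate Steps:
5906 - (-51)*(-89 + Y(6, -1)) = 5906 - (-51)*(-89 + (6 - 1)) = 5906 - (-51)*(-89 + 5) = 5906 - (-51)*(-84) = 5906 - 1*4284 = 5906 - 4284 = 1622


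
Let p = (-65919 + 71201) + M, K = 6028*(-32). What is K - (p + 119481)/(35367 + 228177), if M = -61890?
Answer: -50836646297/263544 ≈ -1.9290e+5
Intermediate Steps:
K = -192896
p = -56608 (p = (-65919 + 71201) - 61890 = 5282 - 61890 = -56608)
K - (p + 119481)/(35367 + 228177) = -192896 - (-56608 + 119481)/(35367 + 228177) = -192896 - 62873/263544 = -50836646297/263544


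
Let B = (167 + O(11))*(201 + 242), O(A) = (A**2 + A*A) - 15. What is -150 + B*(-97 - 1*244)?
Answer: -59518972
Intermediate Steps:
O(A) = -15 + 2*A**2 (O(A) = (A**2 + A**2) - 15 = 2*A**2 - 15 = -15 + 2*A**2)
B = 174542 (B = (167 + (-15 + 2*11**2))*(201 + 242) = (167 + (-15 + 2*121))*443 = (167 + (-15 + 242))*443 = (167 + 227)*443 = 394*443 = 174542)
-150 + B*(-97 - 1*244) = -150 + 174542*(-97 - 1*244) = -150 + 174542*(-97 - 244) = -150 + 174542*(-341) = -150 - 59518822 = -59518972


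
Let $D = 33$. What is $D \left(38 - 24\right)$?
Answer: $462$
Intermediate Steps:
$D \left(38 - 24\right) = 33 \left(38 - 24\right) = 33 \cdot 14 = 462$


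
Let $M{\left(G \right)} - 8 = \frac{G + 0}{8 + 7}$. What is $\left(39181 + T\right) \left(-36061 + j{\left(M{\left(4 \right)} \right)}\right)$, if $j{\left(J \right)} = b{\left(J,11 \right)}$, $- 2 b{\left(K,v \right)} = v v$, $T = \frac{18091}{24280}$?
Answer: $- \frac{68727133375353}{48560} \approx -1.4153 \cdot 10^{9}$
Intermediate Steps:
$T = \frac{18091}{24280}$ ($T = 18091 \cdot \frac{1}{24280} = \frac{18091}{24280} \approx 0.7451$)
$b{\left(K,v \right)} = - \frac{v^{2}}{2}$ ($b{\left(K,v \right)} = - \frac{v v}{2} = - \frac{v^{2}}{2}$)
$M{\left(G \right)} = 8 + \frac{G}{15}$ ($M{\left(G \right)} = 8 + \frac{G + 0}{8 + 7} = 8 + \frac{G}{15}$)
$j{\left(J \right)} = - \frac{121}{2}$ ($j{\left(J \right)} = - \frac{11^{2}}{2} = \left(- \frac{1}{2}\right) 121 = - \frac{121}{2}$)
$\left(39181 + T\right) \left(-36061 + j{\left(M{\left(4 \right)} \right)}\right) = \left(39181 + \frac{18091}{24280}\right) \left(-36061 - \frac{121}{2}\right) = \frac{951332771}{24280} \left(- \frac{72243}{2}\right) = - \frac{68727133375353}{48560}$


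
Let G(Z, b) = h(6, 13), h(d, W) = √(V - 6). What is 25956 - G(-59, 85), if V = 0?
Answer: 25956 - I*√6 ≈ 25956.0 - 2.4495*I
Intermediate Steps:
h(d, W) = I*√6 (h(d, W) = √(0 - 6) = √(-6) = I*√6)
G(Z, b) = I*√6
25956 - G(-59, 85) = 25956 - I*√6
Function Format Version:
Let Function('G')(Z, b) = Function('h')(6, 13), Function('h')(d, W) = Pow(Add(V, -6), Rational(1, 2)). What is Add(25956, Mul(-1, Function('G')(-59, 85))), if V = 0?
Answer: Add(25956, Mul(-1, I, Pow(6, Rational(1, 2)))) ≈ Add(25956., Mul(-2.4495, I))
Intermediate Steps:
Function('h')(d, W) = Mul(I, Pow(6, Rational(1, 2))) (Function('h')(d, W) = Pow(Add(0, -6), Rational(1, 2)) = Pow(-6, Rational(1, 2)) = Mul(I, Pow(6, Rational(1, 2))))
Function('G')(Z, b) = Mul(I, Pow(6, Rational(1, 2)))
Add(25956, Mul(-1, Function('G')(-59, 85))) = Add(25956, Mul(-1, Mul(I, Pow(6, Rational(1, 2))))) = Add(25956, Mul(-1, I, Pow(6, Rational(1, 2))))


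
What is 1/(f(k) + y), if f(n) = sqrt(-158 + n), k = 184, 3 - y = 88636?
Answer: -88633/7855808663 - sqrt(26)/7855808663 ≈ -1.1283e-5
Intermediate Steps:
y = -88633 (y = 3 - 1*88636 = 3 - 88636 = -88633)
1/(f(k) + y) = 1/(sqrt(-158 + 184) - 88633) = 1/(sqrt(26) - 88633) = 1/(-88633 + sqrt(26))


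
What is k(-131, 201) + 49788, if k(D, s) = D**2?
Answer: 66949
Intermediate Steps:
k(-131, 201) + 49788 = (-131)**2 + 49788 = 17161 + 49788 = 66949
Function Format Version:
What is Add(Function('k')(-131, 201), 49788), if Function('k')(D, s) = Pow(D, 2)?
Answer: 66949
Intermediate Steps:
Add(Function('k')(-131, 201), 49788) = Add(Pow(-131, 2), 49788) = Add(17161, 49788) = 66949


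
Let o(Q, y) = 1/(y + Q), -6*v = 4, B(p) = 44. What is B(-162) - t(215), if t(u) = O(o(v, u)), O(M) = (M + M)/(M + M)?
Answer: 43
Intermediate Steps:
v = -2/3 (v = -1/6*4 = -2/3 ≈ -0.66667)
o(Q, y) = 1/(Q + y)
O(M) = 1 (O(M) = (2*M)/((2*M)) = (2*M)*(1/(2*M)) = 1)
t(u) = 1
B(-162) - t(215) = 44 - 1*1 = 44 - 1 = 43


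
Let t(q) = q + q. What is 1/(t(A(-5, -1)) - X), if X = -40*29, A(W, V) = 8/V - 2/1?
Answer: 1/1140 ≈ 0.00087719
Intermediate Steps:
A(W, V) = -2 + 8/V (A(W, V) = 8/V - 2*1 = 8/V - 2 = -2 + 8/V)
t(q) = 2*q
X = -1160
1/(t(A(-5, -1)) - X) = 1/(2*(-2 + 8/(-1)) - 1*(-1160)) = 1/(2*(-2 + 8*(-1)) + 1160) = 1/(2*(-2 - 8) + 1160) = 1/(2*(-10) + 1160) = 1/(-20 + 1160) = 1/1140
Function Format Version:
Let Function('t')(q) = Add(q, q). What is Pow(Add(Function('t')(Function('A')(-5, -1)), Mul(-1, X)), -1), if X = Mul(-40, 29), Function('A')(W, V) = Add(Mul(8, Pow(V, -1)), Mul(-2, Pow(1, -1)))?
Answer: Rational(1, 1140) ≈ 0.00087719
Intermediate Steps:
Function('A')(W, V) = Add(-2, Mul(8, Pow(V, -1))) (Function('A')(W, V) = Add(Mul(8, Pow(V, -1)), Mul(-2, 1)) = Add(Mul(8, Pow(V, -1)), -2) = Add(-2, Mul(8, Pow(V, -1))))
Function('t')(q) = Mul(2, q)
X = -1160
Pow(Add(Function('t')(Function('A')(-5, -1)), Mul(-1, X)), -1) = Pow(Add(Mul(2, Add(-2, Mul(8, Pow(-1, -1)))), Mul(-1, -1160)), -1) = Pow(Add(Mul(2, Add(-2, Mul(8, -1))), 1160), -1) = Pow(Add(Mul(2, Add(-2, -8)), 1160), -1) = Pow(Add(Mul(2, -10), 1160), -1) = Pow(Add(-20, 1160), -1) = Pow(1140, -1) = Rational(1, 1140)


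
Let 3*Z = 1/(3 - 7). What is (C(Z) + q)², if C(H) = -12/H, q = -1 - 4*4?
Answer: 16129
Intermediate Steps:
Z = -1/12 (Z = 1/(3*(3 - 7)) = (⅓)/(-4) = (⅓)*(-¼) = -1/12 ≈ -0.083333)
q = -17 (q = -1 - 16 = -17)
(C(Z) + q)² = (-12/(-1/12) - 17)² = (-12*(-12) - 17)² = (144 - 17)² = 127² = 16129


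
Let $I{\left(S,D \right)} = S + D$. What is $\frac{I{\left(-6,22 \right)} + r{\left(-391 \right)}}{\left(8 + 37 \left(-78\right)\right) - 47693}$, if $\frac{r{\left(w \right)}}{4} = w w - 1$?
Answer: $- \frac{611536}{50571} \approx -12.093$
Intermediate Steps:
$I{\left(S,D \right)} = D + S$
$r{\left(w \right)} = -4 + 4 w^{2}$ ($r{\left(w \right)} = 4 \left(w w - 1\right) = 4 \left(w^{2} - 1\right) = 4 \left(-1 + w^{2}\right) = -4 + 4 w^{2}$)
$\frac{I{\left(-6,22 \right)} + r{\left(-391 \right)}}{\left(8 + 37 \left(-78\right)\right) - 47693} = \frac{\left(22 - 6\right) - \left(4 - 4 \left(-391\right)^{2}\right)}{\left(8 + 37 \left(-78\right)\right) - 47693} = \frac{16 + \left(-4 + 4 \cdot 152881\right)}{\left(8 - 2886\right) - 47693} = \frac{16 + \left(-4 + 611524\right)}{-2878 - 47693} = \frac{16 + 611520}{-50571} = 611536 \left(- \frac{1}{50571}\right) = - \frac{611536}{50571}$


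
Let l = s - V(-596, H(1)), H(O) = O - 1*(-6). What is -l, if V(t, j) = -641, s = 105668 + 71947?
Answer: -178256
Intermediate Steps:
s = 177615
H(O) = 6 + O (H(O) = O + 6 = 6 + O)
l = 178256 (l = 177615 - 1*(-641) = 177615 + 641 = 178256)
-l = -1*178256 = -178256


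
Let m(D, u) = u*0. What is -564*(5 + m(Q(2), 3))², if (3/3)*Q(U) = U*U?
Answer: -14100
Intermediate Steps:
Q(U) = U² (Q(U) = U*U = U²)
m(D, u) = 0
-564*(5 + m(Q(2), 3))² = -564*(5 + 0)² = -564*5² = -564*25 = -14100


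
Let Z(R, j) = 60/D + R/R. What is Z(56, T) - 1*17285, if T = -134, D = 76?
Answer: -328381/19 ≈ -17283.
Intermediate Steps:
Z(R, j) = 34/19 (Z(R, j) = 60/76 + R/R = 60*(1/76) + 1 = 15/19 + 1 = 34/19)
Z(56, T) - 1*17285 = 34/19 - 1*17285 = 34/19 - 17285 = -328381/19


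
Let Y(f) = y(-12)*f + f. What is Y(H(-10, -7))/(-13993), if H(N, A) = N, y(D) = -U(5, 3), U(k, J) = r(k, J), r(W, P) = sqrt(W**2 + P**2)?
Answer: 10/13993 - 10*sqrt(34)/13993 ≈ -0.0034524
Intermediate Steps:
r(W, P) = sqrt(P**2 + W**2)
U(k, J) = sqrt(J**2 + k**2)
y(D) = -sqrt(34) (y(D) = -sqrt(3**2 + 5**2) = -sqrt(9 + 25) = -sqrt(34))
Y(f) = f - f*sqrt(34) (Y(f) = (-sqrt(34))*f + f = -f*sqrt(34) + f = f - f*sqrt(34))
Y(H(-10, -7))/(-13993) = -10*(1 - sqrt(34))/(-13993) = (-10 + 10*sqrt(34))*(-1/13993) = 10/13993 - 10*sqrt(34)/13993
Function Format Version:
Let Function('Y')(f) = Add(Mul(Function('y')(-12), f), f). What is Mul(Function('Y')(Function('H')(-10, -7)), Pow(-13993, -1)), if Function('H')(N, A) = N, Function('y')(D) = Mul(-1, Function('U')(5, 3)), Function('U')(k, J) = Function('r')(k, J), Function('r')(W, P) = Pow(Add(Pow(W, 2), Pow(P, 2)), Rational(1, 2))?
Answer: Add(Rational(10, 13993), Mul(Rational(-10, 13993), Pow(34, Rational(1, 2)))) ≈ -0.0034524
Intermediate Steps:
Function('r')(W, P) = Pow(Add(Pow(P, 2), Pow(W, 2)), Rational(1, 2))
Function('U')(k, J) = Pow(Add(Pow(J, 2), Pow(k, 2)), Rational(1, 2))
Function('y')(D) = Mul(-1, Pow(34, Rational(1, 2))) (Function('y')(D) = Mul(-1, Pow(Add(Pow(3, 2), Pow(5, 2)), Rational(1, 2))) = Mul(-1, Pow(Add(9, 25), Rational(1, 2))) = Mul(-1, Pow(34, Rational(1, 2))))
Function('Y')(f) = Add(f, Mul(-1, f, Pow(34, Rational(1, 2)))) (Function('Y')(f) = Add(Mul(Mul(-1, Pow(34, Rational(1, 2))), f), f) = Add(Mul(-1, f, Pow(34, Rational(1, 2))), f) = Add(f, Mul(-1, f, Pow(34, Rational(1, 2)))))
Mul(Function('Y')(Function('H')(-10, -7)), Pow(-13993, -1)) = Mul(Mul(-10, Add(1, Mul(-1, Pow(34, Rational(1, 2))))), Pow(-13993, -1)) = Mul(Add(-10, Mul(10, Pow(34, Rational(1, 2)))), Rational(-1, 13993)) = Add(Rational(10, 13993), Mul(Rational(-10, 13993), Pow(34, Rational(1, 2))))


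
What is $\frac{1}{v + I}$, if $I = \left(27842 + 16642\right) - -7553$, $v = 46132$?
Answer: $\frac{1}{98169} \approx 1.0187 \cdot 10^{-5}$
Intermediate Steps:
$I = 52037$ ($I = 44484 + 7553 = 52037$)
$\frac{1}{v + I} = \frac{1}{46132 + 52037} = \frac{1}{98169}$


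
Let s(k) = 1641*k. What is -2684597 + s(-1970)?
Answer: -5917367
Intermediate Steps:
-2684597 + s(-1970) = -2684597 + 1641*(-1970) = -2684597 - 3232770 = -5917367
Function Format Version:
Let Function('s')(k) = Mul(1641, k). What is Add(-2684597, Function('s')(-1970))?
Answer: -5917367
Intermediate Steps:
Add(-2684597, Function('s')(-1970)) = Add(-2684597, Mul(1641, -1970)) = Add(-2684597, -3232770) = -5917367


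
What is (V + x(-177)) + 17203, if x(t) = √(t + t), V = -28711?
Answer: -11508 + I*√354 ≈ -11508.0 + 18.815*I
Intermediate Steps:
x(t) = √2*√t (x(t) = √(2*t) = √2*√t)
(V + x(-177)) + 17203 = (-28711 + √2*√(-177)) + 17203 = (-28711 + √2*(I*√177)) + 17203 = (-28711 + I*√354) + 17203 = -11508 + I*√354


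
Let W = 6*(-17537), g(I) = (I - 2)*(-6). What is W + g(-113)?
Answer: -104532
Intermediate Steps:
g(I) = 12 - 6*I (g(I) = (-2 + I)*(-6) = 12 - 6*I)
W = -105222
W + g(-113) = -105222 + (12 - 6*(-113)) = -105222 + (12 + 678) = -105222 + 690 = -104532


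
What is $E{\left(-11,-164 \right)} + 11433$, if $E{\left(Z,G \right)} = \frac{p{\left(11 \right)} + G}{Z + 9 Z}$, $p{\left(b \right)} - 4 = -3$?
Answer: $\frac{1257793}{110} \approx 11434.0$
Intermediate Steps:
$p{\left(b \right)} = 1$ ($p{\left(b \right)} = 4 - 3 = 1$)
$E{\left(Z,G \right)} = \frac{1 + G}{10 Z}$ ($E{\left(Z,G \right)} = \frac{1 + G}{Z + 9 Z} = \frac{1 + G}{10 Z}$)
$E{\left(-11,-164 \right)} + 11433 = \frac{1 - 164}{10 \left(-11\right)} + 11433 = \frac{1}{10} \left(- \frac{1}{11}\right) \left(-163\right) + 11433 = \frac{163}{110} + 11433 = \frac{1257793}{110}$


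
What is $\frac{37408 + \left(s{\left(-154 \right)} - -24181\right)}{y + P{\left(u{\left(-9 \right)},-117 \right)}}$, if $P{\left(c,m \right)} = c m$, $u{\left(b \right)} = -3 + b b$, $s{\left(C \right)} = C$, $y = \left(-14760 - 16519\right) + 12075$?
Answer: $- \frac{12287}{5666} \approx -2.1685$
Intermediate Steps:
$y = -19204$ ($y = -31279 + 12075 = -19204$)
$u{\left(b \right)} = -3 + b^{2}$
$\frac{37408 + \left(s{\left(-154 \right)} - -24181\right)}{y + P{\left(u{\left(-9 \right)},-117 \right)}} = \frac{37408 - -24027}{-19204 + \left(-3 + \left(-9\right)^{2}\right) \left(-117\right)} = \frac{37408 + \left(-154 + 24181\right)}{-19204 + \left(-3 + 81\right) \left(-117\right)} = \frac{37408 + 24027}{-19204 + 78 \left(-117\right)} = \frac{61435}{-19204 - 9126} = \frac{61435}{-28330} = 61435 \left(- \frac{1}{28330}\right) = - \frac{12287}{5666}$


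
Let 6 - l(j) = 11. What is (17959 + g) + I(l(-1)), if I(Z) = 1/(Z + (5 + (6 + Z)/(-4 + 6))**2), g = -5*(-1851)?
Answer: 2748618/101 ≈ 27214.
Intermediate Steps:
l(j) = -5 (l(j) = 6 - 1*11 = 6 - 11 = -5)
g = 9255
I(Z) = 1/(Z + (8 + Z/2)**2) (I(Z) = 1/(Z + (5 + (6 + Z)/2)**2) = 1/(Z + (5 + (6 + Z)*(1/2))**2) = 1/(Z + (5 + (3 + Z/2))**2) = 1/(Z + (8 + Z/2)**2))
(17959 + g) + I(l(-1)) = (17959 + 9255) + 4/((16 - 5)**2 + 4*(-5)) = 27214 + 4/(11**2 - 20) = 27214 + 4/(121 - 20) = 27214 + 4/101 = 2748618/101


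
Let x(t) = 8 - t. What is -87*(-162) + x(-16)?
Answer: 14118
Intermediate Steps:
-87*(-162) + x(-16) = -87*(-162) + (8 - 1*(-16)) = 14094 + (8 + 16) = 14094 + 24 = 14118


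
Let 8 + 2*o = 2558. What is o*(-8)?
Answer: -10200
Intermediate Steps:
o = 1275 (o = -4 + (½)*2558 = -4 + 1279 = 1275)
o*(-8) = 1275*(-8) = -10200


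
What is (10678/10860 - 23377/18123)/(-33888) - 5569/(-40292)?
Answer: 24567429275321/177734971234240 ≈ 0.13823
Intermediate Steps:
(10678/10860 - 23377/18123)/(-33888) - 5569/(-40292) = (10678*(1/10860) - 23377*1/18123)*(-1/33888) - 5569*(-1/40292) = (5339/5430 - 23377/18123)*(-1/33888) + 5569/40292 = -3353157/10934210*(-1/33888) + 5569/40292 = 1117719/123512836160 + 5569/40292 = 24567429275321/177734971234240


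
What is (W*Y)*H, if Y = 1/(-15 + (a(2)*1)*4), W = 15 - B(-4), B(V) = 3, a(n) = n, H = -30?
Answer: 360/7 ≈ 51.429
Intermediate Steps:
W = 12 (W = 15 - 1*3 = 15 - 3 = 12)
Y = -⅐ (Y = 1/(-15 + (2*1)*4) = 1/(-15 + 2*4) = 1/(-15 + 8) = 1/(-7) = -⅐ ≈ -0.14286)
(W*Y)*H = (12*(-⅐))*(-30) = -12/7*(-30) = 360/7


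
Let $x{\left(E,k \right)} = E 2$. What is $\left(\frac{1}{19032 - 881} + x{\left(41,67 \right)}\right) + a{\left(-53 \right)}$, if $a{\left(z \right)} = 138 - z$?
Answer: $\frac{4955224}{18151} \approx 273.0$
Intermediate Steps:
$x{\left(E,k \right)} = 2 E$
$\left(\frac{1}{19032 - 881} + x{\left(41,67 \right)}\right) + a{\left(-53 \right)} = \left(\frac{1}{19032 - 881} + 2 \cdot 41\right) + \left(138 - -53\right) = \left(\frac{1}{18151} + 82\right) + \left(138 + 53\right) = \left(\frac{1}{18151} + 82\right) + 191 = \frac{1488383}{18151} + 191 = \frac{4955224}{18151}$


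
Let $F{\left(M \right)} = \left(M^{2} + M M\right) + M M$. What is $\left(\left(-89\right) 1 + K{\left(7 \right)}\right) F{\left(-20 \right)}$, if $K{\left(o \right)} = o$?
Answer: $-98400$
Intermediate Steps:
$F{\left(M \right)} = 3 M^{2}$ ($F{\left(M \right)} = \left(M^{2} + M^{2}\right) + M^{2} = 2 M^{2} + M^{2} = 3 M^{2}$)
$\left(\left(-89\right) 1 + K{\left(7 \right)}\right) F{\left(-20 \right)} = \left(\left(-89\right) 1 + 7\right) 3 \left(-20\right)^{2} = \left(-89 + 7\right) 3 \cdot 400 = \left(-82\right) 1200 = -98400$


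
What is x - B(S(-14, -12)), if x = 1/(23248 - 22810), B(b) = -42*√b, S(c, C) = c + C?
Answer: 1/438 + 42*I*√26 ≈ 0.0022831 + 214.16*I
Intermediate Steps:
S(c, C) = C + c
x = 1/438 ≈ 0.0022831
x - B(S(-14, -12)) = 1/438 - (-42)*√(-12 - 14) = 1/438 - (-42)*√(-26) = 1/438 - (-42)*I*√26 = 1/438 + 42*I*√26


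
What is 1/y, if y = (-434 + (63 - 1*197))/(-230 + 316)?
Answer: -43/284 ≈ -0.15141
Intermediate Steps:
y = -284/43 (y = (-434 + (63 - 197))/86 = (-434 - 134)*(1/86) = -568*1/86 = -284/43 ≈ -6.6047)
1/y = 1/(-284/43) = -43/284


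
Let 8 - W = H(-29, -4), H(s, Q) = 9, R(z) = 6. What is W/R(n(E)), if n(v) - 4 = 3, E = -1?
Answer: -⅙ ≈ -0.16667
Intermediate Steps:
n(v) = 7 (n(v) = 4 + 3 = 7)
W = -1 (W = 8 - 1*9 = 8 - 9 = -1)
W/R(n(E)) = -1/6 = -1*⅙ = -⅙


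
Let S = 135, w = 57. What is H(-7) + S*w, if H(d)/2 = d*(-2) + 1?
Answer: 7725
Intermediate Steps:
H(d) = 2 - 4*d (H(d) = 2*(d*(-2) + 1) = 2*(-2*d + 1) = 2*(1 - 2*d) = 2 - 4*d)
H(-7) + S*w = (2 - 4*(-7)) + 135*57 = (2 + 28) + 7695 = 30 + 7695 = 7725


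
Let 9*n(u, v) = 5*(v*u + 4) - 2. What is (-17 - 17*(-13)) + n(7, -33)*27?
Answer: -3207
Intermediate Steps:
n(u, v) = 2 + 5*u*v/9 (n(u, v) = (5*(v*u + 4) - 2)/9 = (5*(u*v + 4) - 2)/9 = (5*(4 + u*v) - 2)/9 = ((20 + 5*u*v) - 2)/9 = (18 + 5*u*v)/9 = 2 + 5*u*v/9)
(-17 - 17*(-13)) + n(7, -33)*27 = (-17 - 17*(-13)) + (2 + (5/9)*7*(-33))*27 = (-17 + 221) + (2 - 385/3)*27 = 204 - 379/3*27 = 204 - 3411 = -3207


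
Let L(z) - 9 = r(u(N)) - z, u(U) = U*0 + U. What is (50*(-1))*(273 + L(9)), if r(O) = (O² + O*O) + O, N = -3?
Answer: -14400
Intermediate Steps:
u(U) = U (u(U) = 0 + U = U)
r(O) = O + 2*O² (r(O) = (O² + O²) + O = 2*O² + O = O + 2*O²)
L(z) = 24 - z (L(z) = 9 + (-3*(1 + 2*(-3)) - z) = 9 + (-3*(1 - 6) - z) = 9 + (-3*(-5) - z) = 9 + (15 - z) = 24 - z)
(50*(-1))*(273 + L(9)) = (50*(-1))*(273 + (24 - 1*9)) = -50*(273 + (24 - 9)) = -50*(273 + 15) = -50*288 = -14400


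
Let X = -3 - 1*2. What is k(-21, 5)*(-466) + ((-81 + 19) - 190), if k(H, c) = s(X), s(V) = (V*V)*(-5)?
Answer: 57998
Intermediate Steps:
X = -5 (X = -3 - 2 = -5)
s(V) = -5*V² (s(V) = V²*(-5) = -5*V²)
k(H, c) = -125 (k(H, c) = -5*(-5)² = -5*25 = -125)
k(-21, 5)*(-466) + ((-81 + 19) - 190) = -125*(-466) + ((-81 + 19) - 190) = 58250 + (-62 - 190) = 58250 - 252 = 57998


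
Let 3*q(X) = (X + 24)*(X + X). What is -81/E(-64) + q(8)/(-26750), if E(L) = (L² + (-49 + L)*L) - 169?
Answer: -6106829/447754875 ≈ -0.013639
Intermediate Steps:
E(L) = -169 + L² + L*(-49 + L) (E(L) = (L² + L*(-49 + L)) - 169 = -169 + L² + L*(-49 + L))
q(X) = 2*X*(24 + X)/3 (q(X) = ((X + 24)*(X + X))/3 = ((24 + X)*(2*X))/3 = (2*X*(24 + X))/3 = 2*X*(24 + X)/3)
-81/E(-64) + q(8)/(-26750) = -81/(-169 - 49*(-64) + 2*(-64)²) + ((⅔)*8*(24 + 8))/(-26750) = -81/(-169 + 3136 + 2*4096) + ((⅔)*8*32)*(-1/26750) = -81/(-169 + 3136 + 8192) + (512/3)*(-1/26750) = -81/11159 - 256/40125 = -6106829/447754875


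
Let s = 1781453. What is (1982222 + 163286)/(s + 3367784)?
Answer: 2145508/5149237 ≈ 0.41667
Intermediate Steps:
(1982222 + 163286)/(s + 3367784) = (1982222 + 163286)/(1781453 + 3367784) = 2145508/5149237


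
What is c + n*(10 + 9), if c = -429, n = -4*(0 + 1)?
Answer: -505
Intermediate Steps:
n = -4 (n = -4*1 = -4)
c + n*(10 + 9) = -429 - 4*(10 + 9) = -429 - 4*19 = -429 - 76 = -505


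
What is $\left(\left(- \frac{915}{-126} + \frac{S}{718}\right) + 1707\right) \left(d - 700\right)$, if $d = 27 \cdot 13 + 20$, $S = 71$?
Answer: $- \frac{607454602}{1077} \approx -5.6403 \cdot 10^{5}$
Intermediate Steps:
$d = 371$ ($d = 351 + 20 = 371$)
$\left(\left(- \frac{915}{-126} + \frac{S}{718}\right) + 1707\right) \left(d - 700\right) = \left(\left(- \frac{915}{-126} + \frac{71}{718}\right) + 1707\right) \left(371 - 700\right) = \left(\left(\left(-915\right) \left(- \frac{1}{126}\right) + 71 \cdot \frac{1}{718}\right) + 1707\right) \left(-329\right) = \left(\left(\frac{305}{42} + \frac{71}{718}\right) + 1707\right) \left(-329\right) = \left(\frac{55493}{7539} + 1707\right) \left(-329\right) = \frac{12924566}{7539} \left(-329\right) = - \frac{607454602}{1077}$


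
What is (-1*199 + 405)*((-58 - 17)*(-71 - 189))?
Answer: 4017000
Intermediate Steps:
(-1*199 + 405)*((-58 - 17)*(-71 - 189)) = (-199 + 405)*(-75*(-260)) = 206*19500 = 4017000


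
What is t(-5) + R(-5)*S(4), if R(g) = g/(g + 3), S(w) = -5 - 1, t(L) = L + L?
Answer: -25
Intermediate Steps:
t(L) = 2*L
S(w) = -6
R(g) = g/(3 + g)
t(-5) + R(-5)*S(4) = 2*(-5) - 5/(3 - 5)*(-6) = -10 - 5/(-2)*(-6) = -10 - 5*(-1/2)*(-6) = -10 + (5/2)*(-6) = -10 - 15 = -25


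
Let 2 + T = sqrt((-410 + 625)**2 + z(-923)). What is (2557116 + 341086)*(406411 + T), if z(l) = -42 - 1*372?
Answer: 1177855376618 + 2898202*sqrt(45811) ≈ 1.1785e+12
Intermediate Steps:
z(l) = -414 (z(l) = -42 - 372 = -414)
T = -2 + sqrt(45811) (T = -2 + sqrt((-410 + 625)**2 - 414) = -2 + sqrt(215**2 - 414) = -2 + sqrt(46225 - 414) = -2 + sqrt(45811) ≈ 212.04)
(2557116 + 341086)*(406411 + T) = (2557116 + 341086)*(406411 + (-2 + sqrt(45811))) = 2898202*(406409 + sqrt(45811)) = 1177855376618 + 2898202*sqrt(45811)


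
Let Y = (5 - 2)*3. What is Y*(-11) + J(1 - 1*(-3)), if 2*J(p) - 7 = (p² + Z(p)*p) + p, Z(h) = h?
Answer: -155/2 ≈ -77.500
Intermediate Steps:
J(p) = 7/2 + p² + p/2 (J(p) = 7/2 + ((p² + p*p) + p)/2 = 7/2 + ((p² + p²) + p)/2 = 7/2 + (2*p² + p)/2 = 7/2 + (p + 2*p²)/2 = 7/2 + (p² + p/2) = 7/2 + p² + p/2)
Y = 9 (Y = 3*3 = 9)
Y*(-11) + J(1 - 1*(-3)) = 9*(-11) + (7/2 + (1 - 1*(-3))² + (1 - 1*(-3))/2) = -99 + (7/2 + (1 + 3)² + (1 + 3)/2) = -99 + (7/2 + 4² + (½)*4) = -99 + (7/2 + 16 + 2) = -99 + 43/2 = -155/2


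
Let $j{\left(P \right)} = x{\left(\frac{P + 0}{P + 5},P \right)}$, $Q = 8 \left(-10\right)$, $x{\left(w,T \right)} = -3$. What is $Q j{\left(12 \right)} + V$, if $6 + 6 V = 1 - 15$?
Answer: $\frac{710}{3} \approx 236.67$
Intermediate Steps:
$Q = -80$
$j{\left(P \right)} = -3$
$V = - \frac{10}{3}$ ($V = -1 + \frac{1 - 15}{6} = -1 + \frac{1}{6} \left(-14\right) = -1 - \frac{7}{3} = - \frac{10}{3} \approx -3.3333$)
$Q j{\left(12 \right)} + V = \left(-80\right) \left(-3\right) - \frac{10}{3} = 240 - \frac{10}{3} = \frac{710}{3}$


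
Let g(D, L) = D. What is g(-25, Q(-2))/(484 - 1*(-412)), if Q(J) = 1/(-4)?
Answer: -25/896 ≈ -0.027902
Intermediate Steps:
Q(J) = -1/4
g(-25, Q(-2))/(484 - 1*(-412)) = -25/(484 - 1*(-412)) = -25/(484 + 412) = -25/896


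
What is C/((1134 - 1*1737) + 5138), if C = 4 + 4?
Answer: 8/4535 ≈ 0.0017641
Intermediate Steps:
C = 8
C/((1134 - 1*1737) + 5138) = 8/((1134 - 1*1737) + 5138) = 8/((1134 - 1737) + 5138) = 8/(-603 + 5138) = 8/4535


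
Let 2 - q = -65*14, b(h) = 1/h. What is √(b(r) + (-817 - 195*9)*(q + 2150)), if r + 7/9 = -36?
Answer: I*√862843714283/331 ≈ 2806.3*I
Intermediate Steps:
r = -331/9 (r = -7/9 - 36 = -331/9 ≈ -36.778)
q = 912 (q = 2 - (-65)*14 = 2 - 1*(-910) = 2 + 910 = 912)
√(b(r) + (-817 - 195*9)*(q + 2150)) = √(1/(-331/9) + (-817 - 195*9)*(912 + 2150)) = √(-9/331 + (-817 - 1755)*3062) = √(-9/331 - 2572*3062) = √(-9/331 - 7875464) = √(-2606778593/331) = I*√862843714283/331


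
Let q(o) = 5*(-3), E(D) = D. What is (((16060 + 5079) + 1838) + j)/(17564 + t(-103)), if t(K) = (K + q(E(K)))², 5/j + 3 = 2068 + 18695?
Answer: 95400505/130738176 ≈ 0.72971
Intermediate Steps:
q(o) = -15
j = 1/4152 (j = 5/(-3 + (2068 + 18695)) = 5/(-3 + 20763) = 5/20760 = 5*(1/20760) = 1/4152 ≈ 0.00024085)
t(K) = (-15 + K)² (t(K) = (K - 15)² = (-15 + K)²)
(((16060 + 5079) + 1838) + j)/(17564 + t(-103)) = (((16060 + 5079) + 1838) + 1/4152)/(17564 + (-15 - 103)²) = ((21139 + 1838) + 1/4152)/(17564 + (-118)²) = (22977 + 1/4152)/(17564 + 13924) = (95400505/4152)/31488 = (95400505/4152)*(1/31488) = 95400505/130738176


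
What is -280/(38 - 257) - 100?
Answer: -21620/219 ≈ -98.721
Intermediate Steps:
-280/(38 - 257) - 100 = -280/(-219) - 100 = -280*(-1/219) - 100 = 280/219 - 100 = -21620/219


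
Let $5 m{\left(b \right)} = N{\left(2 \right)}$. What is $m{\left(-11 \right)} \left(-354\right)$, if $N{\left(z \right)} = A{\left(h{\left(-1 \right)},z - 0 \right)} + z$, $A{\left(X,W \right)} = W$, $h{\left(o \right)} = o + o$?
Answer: $- \frac{1416}{5} \approx -283.2$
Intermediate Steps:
$h{\left(o \right)} = 2 o$
$N{\left(z \right)} = 2 z$ ($N{\left(z \right)} = \left(z - 0\right) + z = \left(z + 0\right) + z = z + z = 2 z$)
$m{\left(b \right)} = \frac{4}{5}$ ($m{\left(b \right)} = \frac{2 \cdot 2}{5} = \frac{1}{5} \cdot 4 = \frac{4}{5}$)
$m{\left(-11 \right)} \left(-354\right) = \frac{4}{5} \left(-354\right) = - \frac{1416}{5}$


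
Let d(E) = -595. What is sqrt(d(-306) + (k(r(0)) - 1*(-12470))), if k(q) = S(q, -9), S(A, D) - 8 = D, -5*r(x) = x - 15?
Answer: sqrt(11874) ≈ 108.97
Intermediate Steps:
r(x) = 3 - x/5 (r(x) = -(x - 15)/5 = -(-15 + x)/5 = 3 - x/5)
S(A, D) = 8 + D
k(q) = -1 (k(q) = 8 - 9 = -1)
sqrt(d(-306) + (k(r(0)) - 1*(-12470))) = sqrt(-595 + (-1 - 1*(-12470))) = sqrt(-595 + (-1 + 12470)) = sqrt(-595 + 12469) = sqrt(11874)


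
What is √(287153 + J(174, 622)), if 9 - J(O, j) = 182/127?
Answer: 4*√289475799/127 ≈ 535.87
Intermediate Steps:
J(O, j) = 961/127 (J(O, j) = 9 - 182/127 = 961/127)
√(287153 + J(174, 622)) = √(287153 + 961/127) = √(36469392/127) = 4*√289475799/127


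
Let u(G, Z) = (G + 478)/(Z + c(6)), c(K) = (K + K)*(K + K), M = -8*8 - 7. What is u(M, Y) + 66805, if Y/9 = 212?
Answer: 137084267/2052 ≈ 66805.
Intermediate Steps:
Y = 1908 (Y = 9*212 = 1908)
M = -71 (M = -64 - 7 = -71)
c(K) = 4*K² (c(K) = (2*K)*(2*K) = 4*K²)
u(G, Z) = (478 + G)/(144 + Z) (u(G, Z) = (G + 478)/(Z + 4*6²) = (478 + G)/(Z + 4*36) = (478 + G)/(Z + 144) = (478 + G)/(144 + Z))
u(M, Y) + 66805 = (478 - 71)/(144 + 1908) + 66805 = 407/2052 + 66805 = 137084267/2052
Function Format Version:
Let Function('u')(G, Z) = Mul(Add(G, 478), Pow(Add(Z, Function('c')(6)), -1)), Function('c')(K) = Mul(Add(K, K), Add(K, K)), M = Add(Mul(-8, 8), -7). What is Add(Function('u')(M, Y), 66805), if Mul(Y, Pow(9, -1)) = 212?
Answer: Rational(137084267, 2052) ≈ 66805.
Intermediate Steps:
Y = 1908 (Y = Mul(9, 212) = 1908)
M = -71 (M = Add(-64, -7) = -71)
Function('c')(K) = Mul(4, Pow(K, 2)) (Function('c')(K) = Mul(Mul(2, K), Mul(2, K)) = Mul(4, Pow(K, 2)))
Function('u')(G, Z) = Mul(Pow(Add(144, Z), -1), Add(478, G)) (Function('u')(G, Z) = Mul(Add(G, 478), Pow(Add(Z, Mul(4, Pow(6, 2))), -1)) = Mul(Add(478, G), Pow(Add(Z, Mul(4, 36)), -1)) = Mul(Add(478, G), Pow(Add(Z, 144), -1)) = Mul(Add(478, G), Pow(Add(144, Z), -1)) = Mul(Pow(Add(144, Z), -1), Add(478, G)))
Add(Function('u')(M, Y), 66805) = Add(Mul(Pow(Add(144, 1908), -1), Add(478, -71)), 66805) = Add(Mul(Pow(2052, -1), 407), 66805) = Add(Mul(Rational(1, 2052), 407), 66805) = Add(Rational(407, 2052), 66805) = Rational(137084267, 2052)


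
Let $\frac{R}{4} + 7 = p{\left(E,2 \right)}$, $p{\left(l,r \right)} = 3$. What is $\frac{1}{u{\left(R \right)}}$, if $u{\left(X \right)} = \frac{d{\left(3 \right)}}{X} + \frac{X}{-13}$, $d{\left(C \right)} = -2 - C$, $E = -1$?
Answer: $\frac{208}{321} \approx 0.64797$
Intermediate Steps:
$R = -16$ ($R = -28 + 4 \cdot 3 = -28 + 12 = -16$)
$u{\left(X \right)} = - \frac{5}{X} - \frac{X}{13}$ ($u{\left(X \right)} = \frac{-2 - 3}{X} + \frac{X}{-13} = \frac{-2 - 3}{X} + X \left(- \frac{1}{13}\right) = - \frac{5}{X} - \frac{X}{13}$)
$\frac{1}{u{\left(R \right)}} = \frac{1}{- \frac{5}{-16} - - \frac{16}{13}} = \frac{1}{\left(-5\right) \left(- \frac{1}{16}\right) + \frac{16}{13}} = \frac{1}{\frac{5}{16} + \frac{16}{13}} = \frac{1}{\frac{321}{208}} = \frac{208}{321}$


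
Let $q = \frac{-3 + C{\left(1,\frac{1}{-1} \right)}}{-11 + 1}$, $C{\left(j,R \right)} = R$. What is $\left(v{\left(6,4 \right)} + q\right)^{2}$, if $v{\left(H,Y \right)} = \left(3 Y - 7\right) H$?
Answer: $\frac{23104}{25} \approx 924.16$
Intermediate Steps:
$v{\left(H,Y \right)} = H \left(-7 + 3 Y\right)$ ($v{\left(H,Y \right)} = \left(-7 + 3 Y\right) H = H \left(-7 + 3 Y\right)$)
$q = \frac{2}{5}$ ($q = \frac{-3 + \frac{1}{-1}}{-11 + 1} = \frac{-3 - 1}{-10} = \left(-4\right) \left(- \frac{1}{10}\right) = \frac{2}{5} \approx 0.4$)
$\left(v{\left(6,4 \right)} + q\right)^{2} = \left(6 \left(-7 + 3 \cdot 4\right) + \frac{2}{5}\right)^{2} = \left(6 \left(-7 + 12\right) + \frac{2}{5}\right)^{2} = \left(6 \cdot 5 + \frac{2}{5}\right)^{2} = \left(30 + \frac{2}{5}\right)^{2} = \left(\frac{152}{5}\right)^{2} = \frac{23104}{25}$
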